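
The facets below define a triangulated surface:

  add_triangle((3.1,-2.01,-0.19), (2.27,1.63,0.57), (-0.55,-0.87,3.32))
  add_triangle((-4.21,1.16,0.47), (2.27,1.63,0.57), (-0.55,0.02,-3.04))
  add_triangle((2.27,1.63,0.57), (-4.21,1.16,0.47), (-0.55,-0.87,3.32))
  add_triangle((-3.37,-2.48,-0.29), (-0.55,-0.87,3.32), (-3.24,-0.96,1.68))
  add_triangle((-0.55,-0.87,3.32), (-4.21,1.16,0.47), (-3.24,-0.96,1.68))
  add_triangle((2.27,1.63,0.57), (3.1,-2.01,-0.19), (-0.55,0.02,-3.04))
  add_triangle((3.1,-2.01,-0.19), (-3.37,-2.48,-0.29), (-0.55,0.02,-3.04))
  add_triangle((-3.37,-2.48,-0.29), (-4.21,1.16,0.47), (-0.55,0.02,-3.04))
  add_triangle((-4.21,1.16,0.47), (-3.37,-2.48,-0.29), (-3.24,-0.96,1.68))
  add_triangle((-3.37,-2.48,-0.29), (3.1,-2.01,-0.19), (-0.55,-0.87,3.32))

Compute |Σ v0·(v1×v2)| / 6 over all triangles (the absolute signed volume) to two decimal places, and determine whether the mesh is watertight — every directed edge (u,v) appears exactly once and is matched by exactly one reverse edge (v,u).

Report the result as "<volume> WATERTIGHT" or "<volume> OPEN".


Per-triangle v0·(v1×v2)/6:
  t1: +5.7161
  t2: +4.8322
  t3: +5.7472
  t4: +3.2057
  t5: +3.2912
  t6: +4.8026
  t7: +7.3222
  t8: +7.3560
  t9: +4.0190
  t10: +8.2356
Σ = +54.5279 → |volume| = 54.53

Directed edges: 30 total, each appears once with its reverse present → watertight.

54.53 WATERTIGHT


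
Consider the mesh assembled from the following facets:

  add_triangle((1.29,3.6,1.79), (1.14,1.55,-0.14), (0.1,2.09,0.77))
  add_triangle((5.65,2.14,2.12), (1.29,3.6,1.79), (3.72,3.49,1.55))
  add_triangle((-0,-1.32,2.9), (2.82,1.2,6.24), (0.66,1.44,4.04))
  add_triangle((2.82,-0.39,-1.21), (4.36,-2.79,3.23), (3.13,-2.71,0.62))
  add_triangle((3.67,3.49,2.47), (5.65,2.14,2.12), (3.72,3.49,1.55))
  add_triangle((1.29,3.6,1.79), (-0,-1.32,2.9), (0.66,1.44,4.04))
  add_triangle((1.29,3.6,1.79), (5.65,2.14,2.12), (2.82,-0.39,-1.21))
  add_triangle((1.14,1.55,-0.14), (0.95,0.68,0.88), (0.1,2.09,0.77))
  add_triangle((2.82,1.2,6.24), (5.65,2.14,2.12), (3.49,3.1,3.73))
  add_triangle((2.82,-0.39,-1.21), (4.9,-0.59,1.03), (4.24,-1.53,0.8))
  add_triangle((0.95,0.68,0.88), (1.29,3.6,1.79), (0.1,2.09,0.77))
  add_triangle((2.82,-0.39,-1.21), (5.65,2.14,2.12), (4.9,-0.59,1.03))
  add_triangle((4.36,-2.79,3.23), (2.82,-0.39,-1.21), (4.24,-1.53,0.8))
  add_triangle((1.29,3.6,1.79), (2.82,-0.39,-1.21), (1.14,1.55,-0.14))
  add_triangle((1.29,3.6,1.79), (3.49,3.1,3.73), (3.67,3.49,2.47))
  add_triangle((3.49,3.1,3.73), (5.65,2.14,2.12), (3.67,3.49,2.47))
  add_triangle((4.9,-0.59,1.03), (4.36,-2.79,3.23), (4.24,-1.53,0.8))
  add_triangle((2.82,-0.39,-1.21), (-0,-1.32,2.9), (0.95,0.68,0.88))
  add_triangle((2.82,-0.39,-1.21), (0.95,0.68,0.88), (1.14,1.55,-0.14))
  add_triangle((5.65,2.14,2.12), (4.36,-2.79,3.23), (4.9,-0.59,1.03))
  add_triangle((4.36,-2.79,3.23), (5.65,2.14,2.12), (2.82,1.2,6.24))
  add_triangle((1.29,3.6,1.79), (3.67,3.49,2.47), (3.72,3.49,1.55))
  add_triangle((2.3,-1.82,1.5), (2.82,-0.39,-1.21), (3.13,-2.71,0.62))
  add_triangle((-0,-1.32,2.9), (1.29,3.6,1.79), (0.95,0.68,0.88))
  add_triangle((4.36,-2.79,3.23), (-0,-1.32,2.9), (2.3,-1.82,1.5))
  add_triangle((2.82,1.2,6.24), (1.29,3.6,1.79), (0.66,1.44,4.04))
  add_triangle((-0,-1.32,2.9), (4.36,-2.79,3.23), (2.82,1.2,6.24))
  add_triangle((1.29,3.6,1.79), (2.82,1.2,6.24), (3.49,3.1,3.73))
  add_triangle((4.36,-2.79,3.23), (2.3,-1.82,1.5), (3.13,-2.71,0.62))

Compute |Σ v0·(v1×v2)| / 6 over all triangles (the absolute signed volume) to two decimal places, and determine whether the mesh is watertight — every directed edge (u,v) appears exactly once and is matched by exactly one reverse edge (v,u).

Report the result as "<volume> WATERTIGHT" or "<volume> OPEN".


79.12 OPEN

Per-triangle v0·(v1×v2)/6:
  t1: +0.4490
  t2: -2.1075
  t3: +3.1803
  t4: +3.4413
  t5: +1.8369
  t6: -0.6361
  t7: +4.8522
  t8: -0.4609
  t9: +8.3759
  t10: +1.4972
  t11: +0.0969
  t12: +4.1138
  t13: +0.4302
  t14: +1.2609
  t15: +2.1283
  t16: +2.9564
  t17: +2.0950
  t18: -1.9048
  t19: -0.9003
  t20: +7.0532
  t21: +21.8702
  t22: +1.3576
  t23: -1.2759
  t24: -1.3534
  t25: +0.9294
  t26: +4.2790
  t27: +10.3131
  t28: +4.9174
  t29: +0.3251
Σ = +79.1203 → |volume| = 79.12

Directed edges: 87 total; 3 unmatched, e.g. (2.82,-0.39,-1.21)→(-0,-1.32,2.9) → open.


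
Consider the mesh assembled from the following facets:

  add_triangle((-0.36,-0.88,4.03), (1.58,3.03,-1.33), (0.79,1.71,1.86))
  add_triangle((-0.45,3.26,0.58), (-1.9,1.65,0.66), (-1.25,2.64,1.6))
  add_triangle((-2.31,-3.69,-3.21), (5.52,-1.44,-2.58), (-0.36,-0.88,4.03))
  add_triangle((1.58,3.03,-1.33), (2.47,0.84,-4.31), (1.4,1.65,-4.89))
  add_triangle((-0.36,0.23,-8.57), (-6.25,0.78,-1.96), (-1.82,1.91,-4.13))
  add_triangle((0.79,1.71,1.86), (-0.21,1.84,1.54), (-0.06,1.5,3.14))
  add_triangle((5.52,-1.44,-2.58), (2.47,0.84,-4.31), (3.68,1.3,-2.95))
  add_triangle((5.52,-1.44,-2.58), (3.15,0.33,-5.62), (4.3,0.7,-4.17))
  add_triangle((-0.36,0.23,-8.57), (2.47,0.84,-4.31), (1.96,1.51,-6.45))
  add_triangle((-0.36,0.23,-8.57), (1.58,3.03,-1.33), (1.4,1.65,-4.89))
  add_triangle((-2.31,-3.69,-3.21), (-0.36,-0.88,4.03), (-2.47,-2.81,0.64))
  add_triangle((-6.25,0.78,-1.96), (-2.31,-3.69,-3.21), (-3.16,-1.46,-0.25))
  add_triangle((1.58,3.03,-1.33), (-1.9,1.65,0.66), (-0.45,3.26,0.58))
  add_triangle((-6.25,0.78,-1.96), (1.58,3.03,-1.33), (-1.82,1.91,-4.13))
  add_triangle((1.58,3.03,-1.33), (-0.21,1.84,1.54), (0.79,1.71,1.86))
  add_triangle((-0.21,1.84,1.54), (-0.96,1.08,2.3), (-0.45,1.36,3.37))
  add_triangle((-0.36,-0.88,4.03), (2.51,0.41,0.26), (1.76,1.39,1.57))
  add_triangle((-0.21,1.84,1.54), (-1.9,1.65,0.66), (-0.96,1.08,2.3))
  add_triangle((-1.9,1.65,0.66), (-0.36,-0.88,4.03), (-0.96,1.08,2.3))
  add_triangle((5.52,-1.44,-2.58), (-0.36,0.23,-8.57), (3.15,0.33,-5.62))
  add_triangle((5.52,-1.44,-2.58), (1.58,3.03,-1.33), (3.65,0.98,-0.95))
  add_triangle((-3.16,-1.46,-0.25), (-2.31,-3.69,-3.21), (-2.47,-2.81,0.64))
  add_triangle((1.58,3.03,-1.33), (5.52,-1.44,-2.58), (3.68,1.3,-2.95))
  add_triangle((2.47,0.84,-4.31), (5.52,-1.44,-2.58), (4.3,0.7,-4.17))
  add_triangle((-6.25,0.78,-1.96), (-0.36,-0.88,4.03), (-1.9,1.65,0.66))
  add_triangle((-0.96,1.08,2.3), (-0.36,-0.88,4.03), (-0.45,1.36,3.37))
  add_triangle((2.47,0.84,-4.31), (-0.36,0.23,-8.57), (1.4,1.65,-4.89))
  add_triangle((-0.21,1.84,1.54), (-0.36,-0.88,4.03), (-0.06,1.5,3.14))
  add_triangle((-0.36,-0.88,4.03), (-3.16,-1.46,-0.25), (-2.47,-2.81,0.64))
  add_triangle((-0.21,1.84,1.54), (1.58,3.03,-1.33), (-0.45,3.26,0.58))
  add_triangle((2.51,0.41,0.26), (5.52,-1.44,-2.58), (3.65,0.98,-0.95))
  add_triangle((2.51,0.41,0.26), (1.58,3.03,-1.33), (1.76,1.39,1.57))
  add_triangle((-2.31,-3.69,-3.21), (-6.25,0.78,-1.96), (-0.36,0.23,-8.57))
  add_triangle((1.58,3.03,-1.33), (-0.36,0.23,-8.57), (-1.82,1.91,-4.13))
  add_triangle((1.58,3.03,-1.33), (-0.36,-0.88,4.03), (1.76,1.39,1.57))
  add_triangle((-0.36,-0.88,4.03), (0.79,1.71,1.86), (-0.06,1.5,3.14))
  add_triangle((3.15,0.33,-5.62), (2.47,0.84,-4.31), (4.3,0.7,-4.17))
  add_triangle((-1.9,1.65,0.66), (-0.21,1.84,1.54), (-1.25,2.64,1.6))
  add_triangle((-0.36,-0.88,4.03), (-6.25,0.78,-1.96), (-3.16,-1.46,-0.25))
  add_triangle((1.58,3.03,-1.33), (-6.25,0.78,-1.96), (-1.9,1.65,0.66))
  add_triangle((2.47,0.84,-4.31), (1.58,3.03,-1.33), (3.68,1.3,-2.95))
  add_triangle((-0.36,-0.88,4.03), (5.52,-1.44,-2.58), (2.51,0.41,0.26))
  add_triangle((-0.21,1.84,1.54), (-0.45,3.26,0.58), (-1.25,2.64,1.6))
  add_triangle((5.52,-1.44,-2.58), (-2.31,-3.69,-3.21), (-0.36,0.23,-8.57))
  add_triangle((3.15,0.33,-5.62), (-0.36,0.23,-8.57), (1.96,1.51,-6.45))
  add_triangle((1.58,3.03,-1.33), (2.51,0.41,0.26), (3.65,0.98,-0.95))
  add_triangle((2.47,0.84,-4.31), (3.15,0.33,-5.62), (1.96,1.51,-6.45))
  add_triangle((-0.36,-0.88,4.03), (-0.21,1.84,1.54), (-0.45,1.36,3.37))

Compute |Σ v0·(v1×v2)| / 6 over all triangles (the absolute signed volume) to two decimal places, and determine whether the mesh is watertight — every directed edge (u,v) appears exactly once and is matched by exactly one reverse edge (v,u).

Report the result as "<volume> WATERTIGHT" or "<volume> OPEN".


Per-triangle v0·(v1×v2)/6:
  t1: +0.3175
  t2: +0.8507
  t3: +19.0943
  t4: +3.2007
  t5: +14.1390
  t6: +0.5547
  t7: +4.8813
  t8: +4.6626
  t9: -2.7542
  t10: +3.3175
  t11: +2.4587
  t12: +7.8719
  t13: +1.3004
  t14: +8.7649
  t15: +1.4212
  t16: +0.4465
  t17: +2.3526
  t18: +0.9178
  t19: +1.0473
  t20: +8.7398
  t21: +3.4455
  t22: +3.8146
  t23: +2.6653
  t24: -2.3387
  t25: +7.3073
  t26: +0.9039
  t27: +4.0900
  t28: +0.4286
  t29: +3.2530
  t30: +1.3613
  t31: +1.8070
  t32: +2.2980
  t33: +35.5258
  t34: +11.2458
  t35: +1.7960
  t36: +1.0903
  t37: +1.0559
  t38: +0.1102
  t39: +7.2887
  t40: +6.9084
  t41: +3.5337
  t42: +5.0671
  t43: +0.6105
  t44: +35.0462
  t45: +5.8949
  t46: +1.3002
  t47: +0.9674
  t48: +0.1158
Σ = +230.1776 → |volume| = 230.18

Directed edges: 144 total, each appears once with its reverse present → watertight.

230.18 WATERTIGHT


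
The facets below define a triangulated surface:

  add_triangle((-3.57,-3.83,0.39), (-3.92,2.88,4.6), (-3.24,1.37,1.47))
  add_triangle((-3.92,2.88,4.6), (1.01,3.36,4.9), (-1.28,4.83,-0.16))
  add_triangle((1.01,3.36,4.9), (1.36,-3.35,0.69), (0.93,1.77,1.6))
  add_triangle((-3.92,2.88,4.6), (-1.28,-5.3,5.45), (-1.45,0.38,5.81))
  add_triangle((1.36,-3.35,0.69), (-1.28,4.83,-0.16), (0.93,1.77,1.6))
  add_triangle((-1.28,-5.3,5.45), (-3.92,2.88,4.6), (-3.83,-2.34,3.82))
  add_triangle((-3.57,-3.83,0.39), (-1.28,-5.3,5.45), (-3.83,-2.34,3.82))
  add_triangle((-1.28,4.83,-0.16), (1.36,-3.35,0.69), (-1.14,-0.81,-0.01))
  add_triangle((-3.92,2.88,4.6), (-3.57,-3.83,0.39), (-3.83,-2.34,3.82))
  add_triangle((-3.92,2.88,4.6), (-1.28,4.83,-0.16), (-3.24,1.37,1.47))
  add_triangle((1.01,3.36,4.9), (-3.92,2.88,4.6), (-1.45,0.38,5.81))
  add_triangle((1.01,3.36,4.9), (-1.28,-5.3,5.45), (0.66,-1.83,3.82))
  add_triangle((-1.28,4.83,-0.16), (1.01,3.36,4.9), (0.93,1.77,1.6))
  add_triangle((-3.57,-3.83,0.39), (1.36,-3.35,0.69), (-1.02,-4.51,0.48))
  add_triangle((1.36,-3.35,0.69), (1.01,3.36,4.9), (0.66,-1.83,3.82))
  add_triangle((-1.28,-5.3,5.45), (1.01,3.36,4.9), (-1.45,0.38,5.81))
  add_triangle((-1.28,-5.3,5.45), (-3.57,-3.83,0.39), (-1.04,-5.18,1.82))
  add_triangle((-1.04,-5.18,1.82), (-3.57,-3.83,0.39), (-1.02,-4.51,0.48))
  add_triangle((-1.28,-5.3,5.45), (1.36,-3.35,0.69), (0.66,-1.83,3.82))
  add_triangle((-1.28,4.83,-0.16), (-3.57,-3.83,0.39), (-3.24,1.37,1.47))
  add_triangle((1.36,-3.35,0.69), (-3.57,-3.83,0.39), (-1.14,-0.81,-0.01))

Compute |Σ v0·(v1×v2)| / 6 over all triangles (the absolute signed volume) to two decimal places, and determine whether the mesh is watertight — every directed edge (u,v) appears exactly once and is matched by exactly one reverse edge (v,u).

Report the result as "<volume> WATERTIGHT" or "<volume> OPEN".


154.94 OPEN

Per-triangle v0·(v1×v2)/6:
  t1: +7.3235
  t2: +19.9180
  t3: +2.5431
  t4: +14.9829
  t5: -0.0216
  t6: +16.0431
  t7: +13.5366
  t8: -0.6174
  t9: +9.9498
  t10: +7.0234
  t11: +13.7352
  t12: +7.7930
  t13: +3.1065
  t14: -0.6496
  t15: +4.8228
  t16: +12.4662
  t17: +8.8544
  t18: +2.5767
  t19: +6.3951
  t20: +4.9838
  t21: +0.1789
Σ = +154.9443 → |volume| = 154.94

Directed edges: 63 total; 7 unmatched, e.g. (-1.14,-0.81,-0.01)→(-1.28,4.83,-0.16) → open.


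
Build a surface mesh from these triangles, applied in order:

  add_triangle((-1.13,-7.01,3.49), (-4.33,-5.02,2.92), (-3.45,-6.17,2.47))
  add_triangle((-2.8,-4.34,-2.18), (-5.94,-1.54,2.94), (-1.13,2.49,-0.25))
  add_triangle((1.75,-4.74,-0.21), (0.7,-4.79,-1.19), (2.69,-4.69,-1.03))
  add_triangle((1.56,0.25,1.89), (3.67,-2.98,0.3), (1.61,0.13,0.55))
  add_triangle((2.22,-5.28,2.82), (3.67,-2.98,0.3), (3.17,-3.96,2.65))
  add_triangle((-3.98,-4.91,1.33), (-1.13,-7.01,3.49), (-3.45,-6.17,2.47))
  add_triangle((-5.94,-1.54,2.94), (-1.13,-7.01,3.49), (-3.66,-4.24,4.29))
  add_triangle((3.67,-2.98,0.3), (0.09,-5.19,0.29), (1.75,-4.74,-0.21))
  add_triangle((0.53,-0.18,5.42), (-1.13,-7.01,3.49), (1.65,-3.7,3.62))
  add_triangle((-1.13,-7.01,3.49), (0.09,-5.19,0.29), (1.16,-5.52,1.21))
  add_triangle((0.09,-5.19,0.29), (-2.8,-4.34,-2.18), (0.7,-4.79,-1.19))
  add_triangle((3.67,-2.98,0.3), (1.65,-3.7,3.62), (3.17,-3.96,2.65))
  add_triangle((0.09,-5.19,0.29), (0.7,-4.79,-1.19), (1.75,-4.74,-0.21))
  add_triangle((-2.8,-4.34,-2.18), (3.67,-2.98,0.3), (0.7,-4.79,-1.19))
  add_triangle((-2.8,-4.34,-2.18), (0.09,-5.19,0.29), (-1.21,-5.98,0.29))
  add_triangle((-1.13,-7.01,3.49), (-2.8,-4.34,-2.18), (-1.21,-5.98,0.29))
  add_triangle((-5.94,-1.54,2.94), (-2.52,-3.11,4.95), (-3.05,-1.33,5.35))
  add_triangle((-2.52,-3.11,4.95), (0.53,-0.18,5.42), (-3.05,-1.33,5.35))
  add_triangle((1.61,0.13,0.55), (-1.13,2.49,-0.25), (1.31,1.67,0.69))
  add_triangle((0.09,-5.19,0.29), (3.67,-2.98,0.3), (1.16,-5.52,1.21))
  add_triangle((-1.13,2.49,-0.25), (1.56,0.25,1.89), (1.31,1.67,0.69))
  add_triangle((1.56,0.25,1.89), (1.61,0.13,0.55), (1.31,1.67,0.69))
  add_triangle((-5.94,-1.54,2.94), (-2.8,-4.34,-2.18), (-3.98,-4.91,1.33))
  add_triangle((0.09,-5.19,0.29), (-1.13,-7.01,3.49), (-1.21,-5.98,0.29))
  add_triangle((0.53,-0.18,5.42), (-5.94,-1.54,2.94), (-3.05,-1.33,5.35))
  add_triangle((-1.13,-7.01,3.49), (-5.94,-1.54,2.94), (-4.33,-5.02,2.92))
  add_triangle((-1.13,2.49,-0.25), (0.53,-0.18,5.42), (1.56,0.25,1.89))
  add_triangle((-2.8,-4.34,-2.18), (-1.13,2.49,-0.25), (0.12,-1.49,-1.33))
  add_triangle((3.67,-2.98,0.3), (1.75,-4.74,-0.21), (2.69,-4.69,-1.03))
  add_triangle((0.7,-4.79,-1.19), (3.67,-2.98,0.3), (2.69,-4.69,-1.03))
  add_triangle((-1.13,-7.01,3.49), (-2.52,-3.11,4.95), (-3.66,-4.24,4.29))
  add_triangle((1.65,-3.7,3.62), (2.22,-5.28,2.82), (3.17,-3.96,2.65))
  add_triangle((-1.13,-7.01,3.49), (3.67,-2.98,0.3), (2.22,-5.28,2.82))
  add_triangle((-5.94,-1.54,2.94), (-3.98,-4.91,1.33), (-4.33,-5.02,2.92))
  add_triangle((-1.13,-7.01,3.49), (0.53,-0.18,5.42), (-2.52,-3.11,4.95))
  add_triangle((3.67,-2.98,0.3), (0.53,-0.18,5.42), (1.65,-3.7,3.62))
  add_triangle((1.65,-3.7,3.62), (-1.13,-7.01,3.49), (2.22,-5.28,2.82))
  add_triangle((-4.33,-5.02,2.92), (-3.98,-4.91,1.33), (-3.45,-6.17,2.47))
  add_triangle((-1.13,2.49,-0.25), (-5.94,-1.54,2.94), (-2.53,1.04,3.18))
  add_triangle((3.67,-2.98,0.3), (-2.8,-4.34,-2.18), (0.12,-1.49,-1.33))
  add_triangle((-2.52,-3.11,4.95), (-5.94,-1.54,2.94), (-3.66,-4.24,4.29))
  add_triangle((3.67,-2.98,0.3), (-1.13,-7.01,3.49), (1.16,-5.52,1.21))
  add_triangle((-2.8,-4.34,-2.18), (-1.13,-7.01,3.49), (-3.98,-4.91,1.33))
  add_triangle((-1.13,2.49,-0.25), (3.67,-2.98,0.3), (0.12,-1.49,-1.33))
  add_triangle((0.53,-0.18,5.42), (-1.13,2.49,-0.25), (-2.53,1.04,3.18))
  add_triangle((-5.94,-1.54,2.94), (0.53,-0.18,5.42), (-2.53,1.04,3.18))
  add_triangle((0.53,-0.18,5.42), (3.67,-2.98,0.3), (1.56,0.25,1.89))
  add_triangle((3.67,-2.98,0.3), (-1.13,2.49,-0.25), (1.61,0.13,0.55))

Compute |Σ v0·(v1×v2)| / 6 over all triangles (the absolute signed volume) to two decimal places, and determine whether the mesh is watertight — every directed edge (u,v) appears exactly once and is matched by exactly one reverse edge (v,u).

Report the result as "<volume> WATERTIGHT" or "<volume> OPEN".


216.97 WATERTIGHT

Per-triangle v0·(v1×v2)/6:
  t1: +3.6825
  t2: +12.7200
  t3: +1.4344
  t4: +1.1613
  t5: +2.8485
  t6: +0.9553
  t7: +6.9328
  t8: +1.6788
  t9: +12.8289
  t10: +3.8283
  t11: +4.9181
  t12: -0.4971
  t13: +1.8495
  t14: -0.0072
  t15: +2.6430
  t16: +5.3466
  t17: +7.3635
  t18: +6.3807
  t19: +0.1109
  t20: +2.6989
  t21: +1.0478
  t22: +0.5615
  t23: +11.4011
  t24: +3.5685
  t25: +1.8268
  t26: +6.1419
  t27: +3.3952
  t28: +2.3249
  t29: +1.9963
  t30: -1.3159
  t31: +6.6902
  t32: +2.1327
  t33: +5.1746
  t34: +5.4517
  t35: +14.7933
  t36: +8.2958
  t37: +5.8773
  t38: +2.1512
  t39: +6.6701
  t40: +3.7580
  t41: +6.0363
  t42: +4.6241
  t43: +13.4353
  t44: +1.4229
  t45: +5.2248
  t46: +10.1462
  t47: +4.7181
  t48: +0.5410
Σ = +216.9694 → |volume| = 216.97

Directed edges: 144 total, each appears once with its reverse present → watertight.


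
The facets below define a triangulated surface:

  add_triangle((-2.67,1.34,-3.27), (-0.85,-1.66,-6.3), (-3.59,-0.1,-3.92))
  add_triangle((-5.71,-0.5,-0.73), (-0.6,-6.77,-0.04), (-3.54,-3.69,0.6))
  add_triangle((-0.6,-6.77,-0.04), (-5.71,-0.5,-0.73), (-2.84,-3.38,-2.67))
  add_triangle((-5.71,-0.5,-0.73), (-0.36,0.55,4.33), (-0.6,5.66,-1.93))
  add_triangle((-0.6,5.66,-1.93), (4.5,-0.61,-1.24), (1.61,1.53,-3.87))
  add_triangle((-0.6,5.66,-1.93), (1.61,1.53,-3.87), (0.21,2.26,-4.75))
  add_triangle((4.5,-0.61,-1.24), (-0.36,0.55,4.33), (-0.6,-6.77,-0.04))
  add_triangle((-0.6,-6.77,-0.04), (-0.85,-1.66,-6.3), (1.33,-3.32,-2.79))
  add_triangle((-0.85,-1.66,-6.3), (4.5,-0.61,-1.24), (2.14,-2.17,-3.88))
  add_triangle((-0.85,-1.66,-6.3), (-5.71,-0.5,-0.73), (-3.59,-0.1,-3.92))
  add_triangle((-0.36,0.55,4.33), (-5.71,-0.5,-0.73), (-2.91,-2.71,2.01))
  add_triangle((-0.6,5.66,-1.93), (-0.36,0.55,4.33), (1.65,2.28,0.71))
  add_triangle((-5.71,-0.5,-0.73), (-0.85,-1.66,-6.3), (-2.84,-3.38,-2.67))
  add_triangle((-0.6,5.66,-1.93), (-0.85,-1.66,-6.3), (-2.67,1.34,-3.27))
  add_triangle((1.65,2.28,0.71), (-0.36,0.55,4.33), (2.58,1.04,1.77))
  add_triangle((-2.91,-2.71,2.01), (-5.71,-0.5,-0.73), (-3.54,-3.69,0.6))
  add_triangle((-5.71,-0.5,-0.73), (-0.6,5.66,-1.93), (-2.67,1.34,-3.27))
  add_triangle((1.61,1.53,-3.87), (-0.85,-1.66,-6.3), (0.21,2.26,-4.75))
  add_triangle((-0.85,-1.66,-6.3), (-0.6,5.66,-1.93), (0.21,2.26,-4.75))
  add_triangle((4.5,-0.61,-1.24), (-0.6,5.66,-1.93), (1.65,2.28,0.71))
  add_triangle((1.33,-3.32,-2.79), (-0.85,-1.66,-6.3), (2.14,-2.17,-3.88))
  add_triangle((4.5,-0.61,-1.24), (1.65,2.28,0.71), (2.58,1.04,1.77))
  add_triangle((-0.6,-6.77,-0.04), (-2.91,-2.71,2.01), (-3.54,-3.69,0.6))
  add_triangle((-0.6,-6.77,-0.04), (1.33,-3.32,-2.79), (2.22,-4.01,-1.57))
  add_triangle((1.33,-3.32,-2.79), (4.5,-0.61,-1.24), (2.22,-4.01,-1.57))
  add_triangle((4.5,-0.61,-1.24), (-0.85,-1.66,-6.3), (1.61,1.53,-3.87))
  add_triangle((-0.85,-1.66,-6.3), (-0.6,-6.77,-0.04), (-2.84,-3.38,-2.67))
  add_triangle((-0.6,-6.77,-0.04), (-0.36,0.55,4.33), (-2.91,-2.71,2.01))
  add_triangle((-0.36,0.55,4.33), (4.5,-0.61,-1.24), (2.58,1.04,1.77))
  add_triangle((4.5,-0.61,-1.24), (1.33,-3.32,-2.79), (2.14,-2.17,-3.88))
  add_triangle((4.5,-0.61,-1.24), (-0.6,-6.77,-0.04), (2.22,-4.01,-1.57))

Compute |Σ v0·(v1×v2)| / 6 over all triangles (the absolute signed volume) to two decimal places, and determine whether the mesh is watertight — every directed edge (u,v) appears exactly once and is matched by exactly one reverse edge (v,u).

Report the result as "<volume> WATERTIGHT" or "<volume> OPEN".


Per-triangle v0·(v1×v2)/6:
  t1: +4.8932
  t2: +6.6108
  t3: +14.8570
  t4: +24.8156
  t5: +11.5885
  t6: +5.2326
  t7: +21.6628
  t8: +13.7251
  t9: +4.8320
  t10: +6.4855
  t11: +11.5429
  t12: +8.4849
  t13: +14.9690
  t14: +13.6509
  t15: +3.3044
  t16: +5.2028
  t17: +13.1457
  t18: +5.5836
  t19: +6.7632
  t20: +8.8075
  t21: +5.1727
  t22: +3.4446
  t23: +5.4718
  t24: +5.2166
  t25: +4.4852
  t26: +13.1295
  t27: +15.9289
  t28: +12.0997
  t29: +3.4772
  t30: +4.3310
  t31: +4.3529
Σ = +283.2679 → |volume| = 283.27

Directed edges: 93 total; 3 unmatched, e.g. (-3.59,-0.1,-3.92)→(-2.67,1.34,-3.27) → open.

283.27 OPEN


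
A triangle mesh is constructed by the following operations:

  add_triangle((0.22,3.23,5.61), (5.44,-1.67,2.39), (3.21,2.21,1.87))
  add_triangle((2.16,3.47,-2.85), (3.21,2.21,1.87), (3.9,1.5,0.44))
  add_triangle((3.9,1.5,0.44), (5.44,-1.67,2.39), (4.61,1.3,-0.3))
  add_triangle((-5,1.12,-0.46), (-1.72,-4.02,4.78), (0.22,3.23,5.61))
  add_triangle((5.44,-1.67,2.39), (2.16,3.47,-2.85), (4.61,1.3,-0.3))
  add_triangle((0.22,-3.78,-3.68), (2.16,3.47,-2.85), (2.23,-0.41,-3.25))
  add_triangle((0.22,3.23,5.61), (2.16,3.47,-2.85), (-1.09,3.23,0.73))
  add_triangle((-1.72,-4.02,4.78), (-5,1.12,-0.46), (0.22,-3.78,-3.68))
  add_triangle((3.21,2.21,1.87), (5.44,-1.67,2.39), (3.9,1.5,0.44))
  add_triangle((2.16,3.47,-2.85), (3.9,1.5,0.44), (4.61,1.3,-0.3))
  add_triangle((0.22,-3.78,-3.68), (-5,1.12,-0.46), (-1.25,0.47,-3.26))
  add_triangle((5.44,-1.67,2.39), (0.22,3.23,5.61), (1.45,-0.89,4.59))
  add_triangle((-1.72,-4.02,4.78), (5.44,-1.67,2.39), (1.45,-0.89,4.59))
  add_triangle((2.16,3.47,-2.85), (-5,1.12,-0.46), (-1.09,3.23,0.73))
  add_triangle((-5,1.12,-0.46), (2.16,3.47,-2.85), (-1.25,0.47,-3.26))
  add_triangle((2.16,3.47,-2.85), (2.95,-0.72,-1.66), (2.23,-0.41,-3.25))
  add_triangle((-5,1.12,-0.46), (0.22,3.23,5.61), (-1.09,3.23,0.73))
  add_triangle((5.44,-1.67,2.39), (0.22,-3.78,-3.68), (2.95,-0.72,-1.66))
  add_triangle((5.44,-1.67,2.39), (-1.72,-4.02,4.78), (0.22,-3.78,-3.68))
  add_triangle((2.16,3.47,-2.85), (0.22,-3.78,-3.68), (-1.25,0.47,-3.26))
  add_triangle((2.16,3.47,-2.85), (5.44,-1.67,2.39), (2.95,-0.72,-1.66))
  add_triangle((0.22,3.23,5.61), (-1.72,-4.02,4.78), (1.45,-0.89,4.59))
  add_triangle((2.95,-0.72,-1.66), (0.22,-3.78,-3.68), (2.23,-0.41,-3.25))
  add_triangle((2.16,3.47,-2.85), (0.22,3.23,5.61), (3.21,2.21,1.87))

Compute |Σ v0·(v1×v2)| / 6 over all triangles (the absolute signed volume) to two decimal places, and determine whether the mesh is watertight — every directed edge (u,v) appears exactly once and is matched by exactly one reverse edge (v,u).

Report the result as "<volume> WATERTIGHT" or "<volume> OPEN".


Per-triangle v0·(v1×v2)/6:
  t1: +14.5987
  t2: +4.5481
  t3: +2.5518
  t4: +34.0153
  t5: +0.6384
  t6: +4.4142
  t7: +11.3137
  t8: +28.9365
  t9: +4.8136
  t10: +2.3582
  t11: +10.3635
  t12: +14.0422
  t13: +14.0674
  t14: +10.3215
  t15: +9.8796
  t16: +3.8131
  t17: +11.6395
  t18: +10.5855
  t19: +34.2060
  t20: +10.3292
  t21: +10.4380
  t22: +14.3421
  t23: +3.8901
  t24: +12.5819
Σ = +278.6880 → |volume| = 278.69

Directed edges: 72 total, each appears once with its reverse present → watertight.

278.69 WATERTIGHT


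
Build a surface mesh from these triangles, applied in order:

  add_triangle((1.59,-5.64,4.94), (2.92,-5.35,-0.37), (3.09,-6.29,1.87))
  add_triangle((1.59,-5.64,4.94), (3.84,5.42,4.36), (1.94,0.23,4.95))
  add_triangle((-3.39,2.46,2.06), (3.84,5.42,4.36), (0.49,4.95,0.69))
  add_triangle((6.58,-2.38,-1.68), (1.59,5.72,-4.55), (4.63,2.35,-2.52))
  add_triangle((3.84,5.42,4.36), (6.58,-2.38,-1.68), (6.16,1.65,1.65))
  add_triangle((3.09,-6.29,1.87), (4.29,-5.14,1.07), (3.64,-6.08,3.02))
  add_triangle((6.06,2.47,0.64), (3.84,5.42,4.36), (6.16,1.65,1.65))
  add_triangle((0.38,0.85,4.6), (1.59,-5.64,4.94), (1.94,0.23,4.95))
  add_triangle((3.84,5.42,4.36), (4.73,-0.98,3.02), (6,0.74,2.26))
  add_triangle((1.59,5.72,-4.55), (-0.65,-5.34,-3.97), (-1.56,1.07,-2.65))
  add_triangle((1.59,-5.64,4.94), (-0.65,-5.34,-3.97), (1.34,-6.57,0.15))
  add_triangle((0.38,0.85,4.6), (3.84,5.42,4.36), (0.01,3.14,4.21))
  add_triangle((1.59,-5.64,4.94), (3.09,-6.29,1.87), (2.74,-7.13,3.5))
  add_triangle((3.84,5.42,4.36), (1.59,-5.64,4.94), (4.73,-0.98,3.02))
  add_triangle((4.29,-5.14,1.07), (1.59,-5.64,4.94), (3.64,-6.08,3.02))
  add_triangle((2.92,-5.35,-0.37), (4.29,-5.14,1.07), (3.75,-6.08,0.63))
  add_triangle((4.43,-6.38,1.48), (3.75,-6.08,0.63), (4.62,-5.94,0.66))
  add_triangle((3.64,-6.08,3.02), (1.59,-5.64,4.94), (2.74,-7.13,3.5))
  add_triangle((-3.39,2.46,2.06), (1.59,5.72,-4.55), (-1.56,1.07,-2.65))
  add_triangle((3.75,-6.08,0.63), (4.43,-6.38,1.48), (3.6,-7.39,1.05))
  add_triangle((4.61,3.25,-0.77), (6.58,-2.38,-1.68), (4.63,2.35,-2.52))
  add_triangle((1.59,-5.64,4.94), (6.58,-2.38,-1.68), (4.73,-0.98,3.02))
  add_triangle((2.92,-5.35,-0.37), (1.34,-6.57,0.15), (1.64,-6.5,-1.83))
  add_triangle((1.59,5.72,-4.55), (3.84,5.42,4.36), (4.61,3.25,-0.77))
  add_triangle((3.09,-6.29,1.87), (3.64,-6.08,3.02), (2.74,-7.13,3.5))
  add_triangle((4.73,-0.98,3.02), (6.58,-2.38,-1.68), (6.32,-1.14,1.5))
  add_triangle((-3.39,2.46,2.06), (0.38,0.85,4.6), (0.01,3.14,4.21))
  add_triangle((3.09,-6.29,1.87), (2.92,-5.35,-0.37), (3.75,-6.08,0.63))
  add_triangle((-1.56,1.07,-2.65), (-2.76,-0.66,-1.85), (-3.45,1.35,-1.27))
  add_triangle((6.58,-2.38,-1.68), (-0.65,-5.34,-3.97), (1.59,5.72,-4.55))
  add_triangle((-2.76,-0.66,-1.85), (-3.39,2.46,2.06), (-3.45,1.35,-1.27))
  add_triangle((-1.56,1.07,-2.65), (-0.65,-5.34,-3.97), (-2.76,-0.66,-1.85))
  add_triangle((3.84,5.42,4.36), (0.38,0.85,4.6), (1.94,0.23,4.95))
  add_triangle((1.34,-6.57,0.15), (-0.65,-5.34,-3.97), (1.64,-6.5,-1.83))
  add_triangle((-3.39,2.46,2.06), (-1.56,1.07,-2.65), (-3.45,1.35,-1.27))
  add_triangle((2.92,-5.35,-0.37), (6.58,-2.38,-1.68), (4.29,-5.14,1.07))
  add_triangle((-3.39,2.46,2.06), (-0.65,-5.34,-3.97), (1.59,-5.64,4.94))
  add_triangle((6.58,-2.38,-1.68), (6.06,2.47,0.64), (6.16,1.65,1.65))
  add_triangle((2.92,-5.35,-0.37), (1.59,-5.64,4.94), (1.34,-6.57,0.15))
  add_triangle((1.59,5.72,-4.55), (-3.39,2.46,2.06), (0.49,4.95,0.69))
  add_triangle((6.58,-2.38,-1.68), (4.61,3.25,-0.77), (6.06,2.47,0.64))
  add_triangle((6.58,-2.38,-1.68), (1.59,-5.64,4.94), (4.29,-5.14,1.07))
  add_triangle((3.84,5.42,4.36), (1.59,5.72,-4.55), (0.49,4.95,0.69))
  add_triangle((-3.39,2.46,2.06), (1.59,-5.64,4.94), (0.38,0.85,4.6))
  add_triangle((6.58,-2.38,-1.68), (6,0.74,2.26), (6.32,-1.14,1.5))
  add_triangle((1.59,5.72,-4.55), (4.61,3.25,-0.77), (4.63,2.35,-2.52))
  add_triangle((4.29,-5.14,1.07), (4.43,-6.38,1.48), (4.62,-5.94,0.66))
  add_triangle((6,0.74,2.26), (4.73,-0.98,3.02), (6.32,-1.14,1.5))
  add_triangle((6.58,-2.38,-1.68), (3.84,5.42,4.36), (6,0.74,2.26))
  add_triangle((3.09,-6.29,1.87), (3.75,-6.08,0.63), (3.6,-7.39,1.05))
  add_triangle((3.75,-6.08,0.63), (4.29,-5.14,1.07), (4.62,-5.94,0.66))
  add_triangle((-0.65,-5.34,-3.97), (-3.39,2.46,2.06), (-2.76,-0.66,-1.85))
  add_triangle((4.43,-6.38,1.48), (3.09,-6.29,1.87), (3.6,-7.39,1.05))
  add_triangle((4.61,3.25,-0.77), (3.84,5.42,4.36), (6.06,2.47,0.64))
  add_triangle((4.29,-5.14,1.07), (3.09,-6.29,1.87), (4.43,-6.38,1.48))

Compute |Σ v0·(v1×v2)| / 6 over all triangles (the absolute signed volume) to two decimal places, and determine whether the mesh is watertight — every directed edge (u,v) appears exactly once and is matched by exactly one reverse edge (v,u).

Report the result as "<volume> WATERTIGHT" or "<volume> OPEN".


Per-triangle v0·(v1×v2)/6:
  t1: +1.4285
  t2: +8.8305
  t3: +15.4847
  t4: +9.0545
  t5: -1.3522
  t6: +2.5570
  t7: +7.3291
  t8: +7.0715
  t9: +10.6805
  t10: +15.9824
  t11: +7.1922
  t12: +7.4966
  t13: -0.9006
  t14: +27.2204
  t15: -0.0569
  t16: +0.8421
  t17: +0.7713
  t18: +3.3878
  t19: +14.0990
  t20: +0.9375
  t21: +9.0114
  t22: +27.7673
  t23: +3.7925
  t24: +26.6033
  t25: +1.9145
  t26: +2.8175
  t27: +5.9087
  t28: +1.2083
  t29: +2.2972
  t30: +53.8899
  t31: +2.7660
  t32: +6.1723
  t33: +7.2431
  t34: +5.1757
  t35: +2.2270
  t36: +8.7185
  t37: +30.4575
  t38: +7.1744
  t39: +9.8718
  t40: +14.5792
  t41: +9.7144
  t42: +9.0100
  t43: +17.6179
  t44: +16.0016
  t45: +5.1718
  t46: +9.1811
  t47: +0.4859
  t48: +3.7536
  t49: +11.2706
  t50: -0.9552
  t51: -0.4703
  t52: +5.0147
  t53: +1.5714
  t54: +10.3693
  t55: +0.1488
Σ = +465.5376 → |volume| = 465.54

Directed edges: 165 total; 7 unmatched, e.g. (-3.39,2.46,2.06)→(3.84,5.42,4.36) → open.

465.54 OPEN


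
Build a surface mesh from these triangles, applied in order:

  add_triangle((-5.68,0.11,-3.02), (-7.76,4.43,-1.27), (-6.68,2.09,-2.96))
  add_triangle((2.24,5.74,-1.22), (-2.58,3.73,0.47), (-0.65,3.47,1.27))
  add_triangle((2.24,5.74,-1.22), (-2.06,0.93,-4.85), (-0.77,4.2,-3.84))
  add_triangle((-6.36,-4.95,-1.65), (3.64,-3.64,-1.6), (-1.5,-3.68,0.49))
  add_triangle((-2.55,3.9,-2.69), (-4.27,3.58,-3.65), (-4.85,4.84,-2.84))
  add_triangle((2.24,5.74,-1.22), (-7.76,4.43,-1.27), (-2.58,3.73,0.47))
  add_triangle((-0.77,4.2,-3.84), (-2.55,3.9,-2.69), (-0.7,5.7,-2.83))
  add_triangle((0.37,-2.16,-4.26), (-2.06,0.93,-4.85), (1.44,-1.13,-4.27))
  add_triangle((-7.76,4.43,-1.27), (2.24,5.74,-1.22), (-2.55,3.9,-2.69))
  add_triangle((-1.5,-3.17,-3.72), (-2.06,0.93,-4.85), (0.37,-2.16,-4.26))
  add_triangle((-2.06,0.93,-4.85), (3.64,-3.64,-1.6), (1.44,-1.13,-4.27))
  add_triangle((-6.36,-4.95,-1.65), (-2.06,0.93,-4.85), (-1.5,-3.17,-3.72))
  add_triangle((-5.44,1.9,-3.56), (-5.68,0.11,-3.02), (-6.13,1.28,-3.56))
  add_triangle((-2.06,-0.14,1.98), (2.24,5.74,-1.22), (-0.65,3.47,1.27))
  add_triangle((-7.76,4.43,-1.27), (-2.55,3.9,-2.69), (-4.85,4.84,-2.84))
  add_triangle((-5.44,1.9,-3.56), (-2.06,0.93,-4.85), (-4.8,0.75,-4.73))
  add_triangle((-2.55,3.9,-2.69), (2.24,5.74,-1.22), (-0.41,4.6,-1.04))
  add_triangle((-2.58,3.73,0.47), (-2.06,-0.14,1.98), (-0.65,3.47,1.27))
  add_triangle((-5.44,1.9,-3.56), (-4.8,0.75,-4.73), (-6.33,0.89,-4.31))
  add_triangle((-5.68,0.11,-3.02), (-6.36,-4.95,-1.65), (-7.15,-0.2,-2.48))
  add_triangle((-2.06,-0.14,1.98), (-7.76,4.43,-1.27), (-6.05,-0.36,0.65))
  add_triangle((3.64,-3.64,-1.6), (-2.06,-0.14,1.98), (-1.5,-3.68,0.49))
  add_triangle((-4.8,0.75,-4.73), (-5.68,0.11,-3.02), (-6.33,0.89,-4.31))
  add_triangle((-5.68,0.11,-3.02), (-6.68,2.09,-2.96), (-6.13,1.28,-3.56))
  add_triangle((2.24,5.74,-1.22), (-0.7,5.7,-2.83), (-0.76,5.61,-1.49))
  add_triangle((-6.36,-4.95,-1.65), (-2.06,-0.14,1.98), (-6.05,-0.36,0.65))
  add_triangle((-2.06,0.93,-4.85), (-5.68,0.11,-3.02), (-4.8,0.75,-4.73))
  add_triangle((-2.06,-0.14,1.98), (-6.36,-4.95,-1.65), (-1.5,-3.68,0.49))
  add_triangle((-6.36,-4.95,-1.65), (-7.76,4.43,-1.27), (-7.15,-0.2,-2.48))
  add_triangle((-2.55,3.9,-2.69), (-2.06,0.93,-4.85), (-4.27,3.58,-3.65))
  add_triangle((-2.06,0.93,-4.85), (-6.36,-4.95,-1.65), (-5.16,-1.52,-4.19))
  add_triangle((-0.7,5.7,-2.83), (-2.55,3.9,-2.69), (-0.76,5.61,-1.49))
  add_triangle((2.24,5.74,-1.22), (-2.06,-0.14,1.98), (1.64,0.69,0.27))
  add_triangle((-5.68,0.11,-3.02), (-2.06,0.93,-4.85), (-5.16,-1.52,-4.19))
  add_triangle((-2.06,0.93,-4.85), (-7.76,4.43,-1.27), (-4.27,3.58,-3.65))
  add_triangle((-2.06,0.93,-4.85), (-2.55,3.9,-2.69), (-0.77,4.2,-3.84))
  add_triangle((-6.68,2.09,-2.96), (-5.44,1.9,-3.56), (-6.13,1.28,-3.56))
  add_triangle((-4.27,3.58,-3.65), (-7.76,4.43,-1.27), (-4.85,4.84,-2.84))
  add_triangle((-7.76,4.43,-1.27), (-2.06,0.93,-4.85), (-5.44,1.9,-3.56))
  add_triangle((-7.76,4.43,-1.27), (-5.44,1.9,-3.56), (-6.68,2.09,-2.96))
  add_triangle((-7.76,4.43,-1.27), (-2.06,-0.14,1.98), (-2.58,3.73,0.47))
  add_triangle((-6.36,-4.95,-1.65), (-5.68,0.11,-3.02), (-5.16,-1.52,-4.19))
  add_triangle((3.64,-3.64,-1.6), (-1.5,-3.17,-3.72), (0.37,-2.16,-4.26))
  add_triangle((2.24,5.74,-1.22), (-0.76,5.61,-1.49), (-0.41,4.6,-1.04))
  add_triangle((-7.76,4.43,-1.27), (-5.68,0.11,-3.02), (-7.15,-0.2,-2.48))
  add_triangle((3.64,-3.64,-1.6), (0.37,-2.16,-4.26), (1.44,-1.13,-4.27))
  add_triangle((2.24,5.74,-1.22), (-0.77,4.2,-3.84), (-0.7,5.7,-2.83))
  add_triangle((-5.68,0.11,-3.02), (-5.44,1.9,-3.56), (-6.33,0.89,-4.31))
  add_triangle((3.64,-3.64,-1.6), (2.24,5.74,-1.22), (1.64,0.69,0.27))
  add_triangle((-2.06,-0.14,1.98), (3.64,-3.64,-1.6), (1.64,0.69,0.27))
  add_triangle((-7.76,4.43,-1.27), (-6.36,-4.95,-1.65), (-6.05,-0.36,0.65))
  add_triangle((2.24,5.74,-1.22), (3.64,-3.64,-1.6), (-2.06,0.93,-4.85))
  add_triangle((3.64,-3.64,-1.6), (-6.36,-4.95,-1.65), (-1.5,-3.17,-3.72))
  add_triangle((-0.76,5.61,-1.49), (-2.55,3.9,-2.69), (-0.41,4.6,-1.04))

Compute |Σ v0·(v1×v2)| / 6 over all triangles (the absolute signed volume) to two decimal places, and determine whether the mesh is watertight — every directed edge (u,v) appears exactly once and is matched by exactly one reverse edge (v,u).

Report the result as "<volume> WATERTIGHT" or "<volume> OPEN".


Per-triangle v0·(v1×v2)/6:
  t1: +2.9036
  t2: +5.3294
  t3: +3.8902
  t4: +12.8085
  t5: +1.9184
  t6: +12.7311
  t7: +3.2704
  t8: +4.3961
  t9: +15.6147
  t10: +6.6486
  t11: -3.5757
  t12: +18.1050
  t13: +0.2230
  t14: -0.1122
  t15: +0.3806
  t16: +3.2449
  t17: -3.6834
  t18: +3.2901
  t19: +1.7620
  t20: +5.7922
  t21: +8.6378
  t22: +3.6027
  t23: +0.9948
  t24: +1.2087
  t25: +3.7339
  t26: +8.1479
  t27: +0.5003
  t28: +8.0603
  t29: +11.1631
  t30: +4.1632
  t31: +3.7615
  t32: +2.5994
  t33: +3.3568
  t34: +6.9768
  t35: +7.6065
  t36: +6.2959
  t37: +1.0023
  t38: +4.8824
  t39: +6.1870
  t40: +3.0401
  t41: +8.2829
  t42: +9.6022
  t43: +6.8527
  t44: +0.4521
  t45: +6.2694
  t46: +4.7202
  t47: +4.5156
  t48: +1.1195
  t49: +5.1298
  t50: +2.8413
  t51: +21.2065
  t52: +28.0249
  t53: +17.4534
  t54: +0.0138
Σ = +307.3431 → |volume| = 307.34

Directed edges: 162 total, each appears once with its reverse present → watertight.

307.34 WATERTIGHT


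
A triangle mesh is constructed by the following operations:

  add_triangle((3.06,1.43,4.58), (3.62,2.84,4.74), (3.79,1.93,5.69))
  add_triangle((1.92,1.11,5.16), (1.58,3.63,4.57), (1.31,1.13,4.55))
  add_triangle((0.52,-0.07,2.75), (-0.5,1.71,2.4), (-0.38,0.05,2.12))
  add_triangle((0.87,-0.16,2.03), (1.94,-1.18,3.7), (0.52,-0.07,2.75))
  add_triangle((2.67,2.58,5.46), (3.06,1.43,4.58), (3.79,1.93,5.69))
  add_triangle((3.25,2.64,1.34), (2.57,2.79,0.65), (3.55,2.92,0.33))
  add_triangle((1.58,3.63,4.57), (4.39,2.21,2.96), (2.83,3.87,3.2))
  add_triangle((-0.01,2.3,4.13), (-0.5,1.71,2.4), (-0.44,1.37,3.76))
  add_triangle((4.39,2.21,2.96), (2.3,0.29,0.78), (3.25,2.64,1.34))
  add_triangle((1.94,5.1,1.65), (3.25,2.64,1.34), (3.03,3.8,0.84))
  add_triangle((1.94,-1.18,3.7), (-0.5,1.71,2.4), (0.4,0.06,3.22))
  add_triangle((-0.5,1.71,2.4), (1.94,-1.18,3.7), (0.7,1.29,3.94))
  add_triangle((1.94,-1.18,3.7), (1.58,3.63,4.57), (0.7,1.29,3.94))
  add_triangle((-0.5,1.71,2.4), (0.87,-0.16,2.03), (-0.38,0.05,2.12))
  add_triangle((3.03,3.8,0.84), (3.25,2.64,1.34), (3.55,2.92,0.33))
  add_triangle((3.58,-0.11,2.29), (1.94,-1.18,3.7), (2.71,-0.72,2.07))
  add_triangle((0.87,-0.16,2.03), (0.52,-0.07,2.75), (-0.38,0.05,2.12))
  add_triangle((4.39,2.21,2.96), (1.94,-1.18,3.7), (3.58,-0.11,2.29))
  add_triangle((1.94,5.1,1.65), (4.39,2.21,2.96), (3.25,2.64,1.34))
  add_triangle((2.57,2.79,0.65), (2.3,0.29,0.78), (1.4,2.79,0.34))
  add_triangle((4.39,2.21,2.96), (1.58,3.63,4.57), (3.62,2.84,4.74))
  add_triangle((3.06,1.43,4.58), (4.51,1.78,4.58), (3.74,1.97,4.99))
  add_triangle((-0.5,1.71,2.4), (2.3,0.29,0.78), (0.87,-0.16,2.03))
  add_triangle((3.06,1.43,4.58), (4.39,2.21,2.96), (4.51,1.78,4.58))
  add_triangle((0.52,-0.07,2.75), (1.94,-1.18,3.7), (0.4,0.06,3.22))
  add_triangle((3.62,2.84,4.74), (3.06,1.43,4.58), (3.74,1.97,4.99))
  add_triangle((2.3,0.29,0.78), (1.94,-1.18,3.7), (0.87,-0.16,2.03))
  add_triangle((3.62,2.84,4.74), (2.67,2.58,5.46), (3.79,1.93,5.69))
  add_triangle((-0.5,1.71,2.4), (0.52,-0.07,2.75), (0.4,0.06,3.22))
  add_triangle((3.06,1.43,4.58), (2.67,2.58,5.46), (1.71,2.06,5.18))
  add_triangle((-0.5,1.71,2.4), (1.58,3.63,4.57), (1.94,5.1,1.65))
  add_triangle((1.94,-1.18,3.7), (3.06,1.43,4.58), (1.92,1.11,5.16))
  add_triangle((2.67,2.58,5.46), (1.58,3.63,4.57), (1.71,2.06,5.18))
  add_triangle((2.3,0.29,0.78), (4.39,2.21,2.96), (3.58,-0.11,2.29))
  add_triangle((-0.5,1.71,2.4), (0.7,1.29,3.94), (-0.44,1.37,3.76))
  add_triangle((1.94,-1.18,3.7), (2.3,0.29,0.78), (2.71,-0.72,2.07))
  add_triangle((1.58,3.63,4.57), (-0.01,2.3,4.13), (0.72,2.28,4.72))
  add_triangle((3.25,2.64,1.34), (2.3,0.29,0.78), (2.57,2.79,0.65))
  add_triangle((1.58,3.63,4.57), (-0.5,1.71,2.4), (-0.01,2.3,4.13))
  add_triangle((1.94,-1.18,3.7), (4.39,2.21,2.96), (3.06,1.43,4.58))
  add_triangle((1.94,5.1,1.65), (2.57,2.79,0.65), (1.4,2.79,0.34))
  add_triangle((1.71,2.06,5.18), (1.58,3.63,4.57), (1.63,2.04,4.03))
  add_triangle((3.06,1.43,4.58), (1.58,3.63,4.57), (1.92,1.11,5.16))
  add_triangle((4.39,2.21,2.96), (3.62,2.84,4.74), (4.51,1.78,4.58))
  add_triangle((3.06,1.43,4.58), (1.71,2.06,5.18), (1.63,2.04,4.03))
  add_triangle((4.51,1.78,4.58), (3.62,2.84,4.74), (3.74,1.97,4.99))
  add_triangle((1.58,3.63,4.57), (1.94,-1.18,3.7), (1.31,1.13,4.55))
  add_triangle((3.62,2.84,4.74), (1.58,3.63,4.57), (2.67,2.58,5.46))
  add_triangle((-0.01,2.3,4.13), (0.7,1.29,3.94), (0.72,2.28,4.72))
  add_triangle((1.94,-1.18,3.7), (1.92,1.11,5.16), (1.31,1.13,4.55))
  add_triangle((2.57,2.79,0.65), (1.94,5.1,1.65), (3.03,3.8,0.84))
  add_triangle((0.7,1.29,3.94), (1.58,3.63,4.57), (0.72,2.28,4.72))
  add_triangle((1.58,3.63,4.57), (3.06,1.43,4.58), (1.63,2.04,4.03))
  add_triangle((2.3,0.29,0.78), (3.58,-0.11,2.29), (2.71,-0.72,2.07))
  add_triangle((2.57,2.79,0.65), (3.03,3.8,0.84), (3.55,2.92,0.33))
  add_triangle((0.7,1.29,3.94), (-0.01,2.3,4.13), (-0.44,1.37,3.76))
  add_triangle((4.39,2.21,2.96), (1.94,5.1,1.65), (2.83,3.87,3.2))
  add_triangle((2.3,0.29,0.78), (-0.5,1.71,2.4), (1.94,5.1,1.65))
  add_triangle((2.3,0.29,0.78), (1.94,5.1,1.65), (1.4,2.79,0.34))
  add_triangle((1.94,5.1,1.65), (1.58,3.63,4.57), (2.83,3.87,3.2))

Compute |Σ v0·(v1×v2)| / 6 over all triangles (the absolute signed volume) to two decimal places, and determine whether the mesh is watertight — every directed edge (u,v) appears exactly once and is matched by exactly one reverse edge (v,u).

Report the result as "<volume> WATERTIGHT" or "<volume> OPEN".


Per-triangle v0·(v1×v2)/6:
  t1: +0.0651
  t2: +0.8562
  t3: +0.5884
  t4: -0.1804
  t5: +0.1068
  t6: -0.4233
  t7: +3.5912
  t8: +0.3570
  t9: +1.1068
  t10: +1.3978
  t11: +0.7880
  t12: +0.6763
  t13: +3.0033
  t14: -0.7157
  t15: +0.8140
  t16: +0.7093
  t17: +0.0156
  t18: +3.5420
  t19: +2.8196
  t20: -0.0946
  t21: +2.1590
  t22: +0.3475
  t23: -1.4448
  t24: -0.7787
  t25: -0.0232
  t26: +0.2791
  t27: -0.6330
  t28: +1.4493
  t29: -0.1075
  t30: +0.8393
  t31: +3.6332
  t32: +2.5194
  t33: +1.3324
  t34: +0.9998
  t35: -0.5879
  t36: -0.6095
  t37: +0.9280
  t38: +0.4142
  t39: +0.7781
  t40: +3.7780
  t41: +0.6488
  t42: -0.4419
  t43: +3.1324
  t44: +1.9709
  t45: -0.6857
  t46: +0.8695
  t47: -2.0756
  t48: +2.1001
  t49: +0.2850
  t50: +0.5776
  t51: -0.1591
  t52: +0.5367
  t53: -0.9077
  t54: +0.1902
  t55: -0.0947
  t56: +0.6218
  t57: +3.2856
  t58: -4.1083
  t59: -1.2448
  t60: +3.5894
Σ = +42.3862 → |volume| = 42.39

Directed edges: 180 total, each appears once with its reverse present → watertight.

42.39 WATERTIGHT


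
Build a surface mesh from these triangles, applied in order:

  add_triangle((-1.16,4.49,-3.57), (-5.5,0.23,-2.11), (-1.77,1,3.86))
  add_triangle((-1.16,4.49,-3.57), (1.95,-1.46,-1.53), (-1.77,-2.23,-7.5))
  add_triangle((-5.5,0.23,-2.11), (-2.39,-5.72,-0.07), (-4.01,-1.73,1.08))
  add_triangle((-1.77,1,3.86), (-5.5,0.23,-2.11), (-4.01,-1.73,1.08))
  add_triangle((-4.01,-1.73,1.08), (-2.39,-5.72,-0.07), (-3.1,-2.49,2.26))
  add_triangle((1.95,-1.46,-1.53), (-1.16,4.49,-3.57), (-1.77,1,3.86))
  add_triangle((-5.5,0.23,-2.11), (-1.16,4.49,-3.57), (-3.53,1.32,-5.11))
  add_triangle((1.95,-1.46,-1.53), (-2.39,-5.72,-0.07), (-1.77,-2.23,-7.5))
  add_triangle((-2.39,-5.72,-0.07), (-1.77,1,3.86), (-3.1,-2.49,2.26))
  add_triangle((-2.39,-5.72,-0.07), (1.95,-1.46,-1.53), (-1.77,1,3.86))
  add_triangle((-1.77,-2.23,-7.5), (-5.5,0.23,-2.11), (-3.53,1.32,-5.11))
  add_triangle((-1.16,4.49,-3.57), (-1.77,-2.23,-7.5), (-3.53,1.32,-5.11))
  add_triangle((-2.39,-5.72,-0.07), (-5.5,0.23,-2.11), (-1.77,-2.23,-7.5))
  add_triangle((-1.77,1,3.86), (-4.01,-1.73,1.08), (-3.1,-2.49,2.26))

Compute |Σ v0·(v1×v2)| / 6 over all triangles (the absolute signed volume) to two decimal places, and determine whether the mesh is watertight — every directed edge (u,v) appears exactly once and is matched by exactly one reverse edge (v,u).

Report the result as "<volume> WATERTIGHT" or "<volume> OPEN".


179.96 WATERTIGHT

Per-triangle v0·(v1×v2)/6:
  t1: +21.1326
  t2: +15.6385
  t3: +12.4957
  t4: +10.1184
  t5: +5.0156
  t6: +2.4350
  t7: +11.9327
  t8: +19.4460
  t9: +2.7777
  t10: +6.2368
  t11: +15.2626
  t12: +15.0005
  t13: +38.1781
  t14: +4.2859
Σ = +179.9564 → |volume| = 179.96

Directed edges: 42 total, each appears once with its reverse present → watertight.


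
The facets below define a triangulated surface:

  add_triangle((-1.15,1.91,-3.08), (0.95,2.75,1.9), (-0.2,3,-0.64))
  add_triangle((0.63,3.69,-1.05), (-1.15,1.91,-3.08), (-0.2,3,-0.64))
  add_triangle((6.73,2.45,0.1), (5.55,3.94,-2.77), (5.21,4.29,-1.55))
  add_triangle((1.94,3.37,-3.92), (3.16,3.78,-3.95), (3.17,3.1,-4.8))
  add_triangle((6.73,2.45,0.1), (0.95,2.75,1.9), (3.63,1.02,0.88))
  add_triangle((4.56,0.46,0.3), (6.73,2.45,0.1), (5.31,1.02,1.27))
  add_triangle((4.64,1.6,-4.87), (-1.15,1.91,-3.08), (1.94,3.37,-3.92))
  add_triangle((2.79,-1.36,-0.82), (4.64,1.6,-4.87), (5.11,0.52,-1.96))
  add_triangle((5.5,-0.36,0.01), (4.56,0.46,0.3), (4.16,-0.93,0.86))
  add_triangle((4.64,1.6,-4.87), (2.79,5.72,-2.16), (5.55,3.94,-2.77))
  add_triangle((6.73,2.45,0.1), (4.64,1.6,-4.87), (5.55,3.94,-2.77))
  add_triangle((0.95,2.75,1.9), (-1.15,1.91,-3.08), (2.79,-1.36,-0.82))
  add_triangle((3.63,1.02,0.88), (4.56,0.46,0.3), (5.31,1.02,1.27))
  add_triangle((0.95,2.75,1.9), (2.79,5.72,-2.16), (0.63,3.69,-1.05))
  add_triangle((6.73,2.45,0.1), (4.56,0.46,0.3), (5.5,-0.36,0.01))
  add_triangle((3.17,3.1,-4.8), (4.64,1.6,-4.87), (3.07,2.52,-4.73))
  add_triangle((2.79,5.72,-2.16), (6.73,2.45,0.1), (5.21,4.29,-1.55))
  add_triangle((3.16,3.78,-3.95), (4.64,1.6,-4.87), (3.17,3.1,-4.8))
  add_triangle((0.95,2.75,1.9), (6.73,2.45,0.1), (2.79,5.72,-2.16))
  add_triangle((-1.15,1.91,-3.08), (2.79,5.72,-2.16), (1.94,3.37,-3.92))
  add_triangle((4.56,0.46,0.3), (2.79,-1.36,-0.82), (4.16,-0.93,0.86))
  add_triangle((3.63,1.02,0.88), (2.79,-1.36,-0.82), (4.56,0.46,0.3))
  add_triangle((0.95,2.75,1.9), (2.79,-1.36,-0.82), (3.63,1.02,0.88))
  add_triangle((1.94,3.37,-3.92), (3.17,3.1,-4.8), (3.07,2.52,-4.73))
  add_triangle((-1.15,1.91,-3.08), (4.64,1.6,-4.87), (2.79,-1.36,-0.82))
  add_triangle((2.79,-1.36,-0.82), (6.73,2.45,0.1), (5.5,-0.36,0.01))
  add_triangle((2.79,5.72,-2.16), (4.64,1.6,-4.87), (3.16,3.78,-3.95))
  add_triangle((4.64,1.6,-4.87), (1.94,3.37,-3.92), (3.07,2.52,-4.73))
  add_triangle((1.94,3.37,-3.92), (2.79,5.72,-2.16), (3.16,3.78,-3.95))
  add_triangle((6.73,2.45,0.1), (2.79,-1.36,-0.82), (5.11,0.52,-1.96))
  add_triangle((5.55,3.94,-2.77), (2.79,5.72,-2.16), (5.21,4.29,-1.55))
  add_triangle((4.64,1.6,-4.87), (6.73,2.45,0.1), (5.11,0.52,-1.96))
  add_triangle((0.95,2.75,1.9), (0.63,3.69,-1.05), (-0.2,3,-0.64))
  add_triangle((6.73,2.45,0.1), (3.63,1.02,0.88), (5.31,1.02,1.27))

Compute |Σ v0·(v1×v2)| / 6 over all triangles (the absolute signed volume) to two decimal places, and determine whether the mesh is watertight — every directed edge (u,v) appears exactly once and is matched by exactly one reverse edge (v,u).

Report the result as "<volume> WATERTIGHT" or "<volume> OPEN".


Per-triangle v0·(v1×v2)/6:
  t1: -0.2429
  t2: +1.3049
  t3: +4.1535
  t4: +1.0077
  t5: +2.8653
  t6: +1.3654
  t7: +5.5944
  t8: +4.0863
  t9: +0.7685
  t10: +10.0373
  t11: +10.9194
  t12: -6.4742
  t13: -0.2215
  t14: +3.1490
  t15: +0.7119
  t16: +0.6756
  t17: +2.6775
  t18: +2.0814
  t19: +15.8878
  t20: +5.9199
  t21: -1.7608
  t22: +0.3012
  t23: -0.0821
  t24: +0.3137
  t25: +3.9377
  t26: +2.0914
  t27: +3.9289
  t28: -1.0206
  t29: +2.6096
  t30: +4.1301
  t31: +4.0527
  t32: +7.2212
  t33: +1.2381
  t34: +0.4432
Σ = +93.6717 → |volume| = 93.67

Directed edges: 102 total; 6 unmatched, e.g. (0.63,3.69,-1.05)→(-1.15,1.91,-3.08) → open.

93.67 OPEN
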